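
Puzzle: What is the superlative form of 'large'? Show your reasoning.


Apply superlative formation (ends in e: add -st): 'large' -> 'largest'.

largest


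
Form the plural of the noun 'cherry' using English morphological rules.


Apply rule: Change -y to -ies (consonant + y). 'cherry' becomes 'cherries'.

cherries


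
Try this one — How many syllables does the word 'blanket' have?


Break 'blanket' into syllables: blan-ket -> blan | ket = 2 syllables

2 syllables


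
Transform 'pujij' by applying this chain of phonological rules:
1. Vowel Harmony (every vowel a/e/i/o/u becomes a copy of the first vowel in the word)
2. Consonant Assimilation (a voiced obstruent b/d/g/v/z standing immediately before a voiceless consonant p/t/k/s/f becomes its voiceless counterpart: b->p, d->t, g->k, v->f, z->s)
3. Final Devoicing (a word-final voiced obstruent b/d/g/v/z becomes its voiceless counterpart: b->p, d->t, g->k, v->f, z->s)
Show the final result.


Starting form: 'pujij'
Rule 1: Vowel Harmony: all vowels become 'u' (matching first vowel). 'pujij' -> 'pujuj'
Rule 2: Consonant Assimilation: no voiced obstruent (b/d/g/v/z) stands immediately before a voiceless consonant (p/t/k/s/f). No change.
Rule 3: Final Devoicing: final consonant 'j' is not one of the voiced obstruents b/d/g/v/z. No change.
Final form: 'pujuj'

pujuj


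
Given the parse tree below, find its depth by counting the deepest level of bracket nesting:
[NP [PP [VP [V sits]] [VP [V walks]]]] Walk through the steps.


Count bracket nesting levels:
'[' at pos 0: depth = 1
'[' at pos 4: depth = 2
'[' at pos 8: depth = 3
'[' at pos 12: depth = 4
'[' at pos 22: depth = 3
'[' at pos 26: depth = 4
Maximum depth reached: 4

4


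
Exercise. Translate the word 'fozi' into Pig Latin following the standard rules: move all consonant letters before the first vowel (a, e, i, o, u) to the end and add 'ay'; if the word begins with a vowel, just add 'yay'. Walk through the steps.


'fozi': move consonant cluster 'f' to end and add 'ay': 'ozifay'.

ozifay


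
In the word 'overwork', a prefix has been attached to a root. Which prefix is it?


The word 'overwork' = 'over' (prefix) + 'work' (root). The prefix is 'over'.

over


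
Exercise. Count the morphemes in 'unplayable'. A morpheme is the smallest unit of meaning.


Decomposition: un- (prefix) + play (root) + -able (suffix) = 3 morpheme(s)

3 morphemes


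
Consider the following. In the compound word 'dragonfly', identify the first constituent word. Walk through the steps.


Split 'dragonfly' into 'dragon' + 'fly'. The first part is 'dragon'.

dragon


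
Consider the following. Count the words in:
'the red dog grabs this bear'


Split into words: the | red | dog | grabs | this | bear = 6 words.

6


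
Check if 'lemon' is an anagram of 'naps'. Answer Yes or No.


Sorted letters of 'lemon': 'elmno'
Sorted letters of 'naps': 'anps'
They do not match.

No


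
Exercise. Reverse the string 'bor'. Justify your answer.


Reverse 'bor' character by character: 'rob'.

rob


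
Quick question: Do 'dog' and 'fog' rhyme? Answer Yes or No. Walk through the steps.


Rime (stressed vowel + following sounds) of 'dog': -og = /ɒg/
Rime of 'fog': -og = /ɒg/
/ɒg/ and /ɒg/ are the same ending sound, so the words rhyme.

Yes


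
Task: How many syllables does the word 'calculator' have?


Break 'calculator' into syllables: cal-cu-la-tor -> cal | cu | la | tor = 4 syllables

4 syllables


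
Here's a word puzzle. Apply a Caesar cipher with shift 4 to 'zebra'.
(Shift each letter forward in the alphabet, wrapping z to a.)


Shift each letter by 4: z -> d, e -> i, b -> f, r -> v, a -> e. Result: 'difve'.

difve


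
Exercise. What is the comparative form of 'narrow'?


Apply comparative formation (add -er): 'narrow' -> 'narrower'.

narrower


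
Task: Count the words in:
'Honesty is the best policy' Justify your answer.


Split into words: Honesty | is | the | best | policy = 5 words.

5


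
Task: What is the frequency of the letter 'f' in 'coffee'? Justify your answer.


Letter 'f' in 'coffee': found at position(s) 3, 4 = 2 occurrence(s).

2


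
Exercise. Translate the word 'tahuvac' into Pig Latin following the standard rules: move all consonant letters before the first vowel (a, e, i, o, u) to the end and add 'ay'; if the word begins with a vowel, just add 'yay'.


'tahuvac': move consonant cluster 't' to end and add 'ay': 'ahuvactay'.

ahuvactay


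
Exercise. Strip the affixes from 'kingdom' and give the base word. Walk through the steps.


Remove suffix '-dom' from 'kingdom' to get root 'king'.

king


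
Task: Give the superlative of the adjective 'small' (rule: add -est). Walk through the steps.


Apply superlative formation (add -est): 'small' -> 'smallest'.

smallest


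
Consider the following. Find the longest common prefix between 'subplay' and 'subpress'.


Compare from the start: 4 characters match: 'subp'. Mismatch at position 5: 'l' vs 'r'.

subp


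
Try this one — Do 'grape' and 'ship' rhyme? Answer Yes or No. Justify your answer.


Rime (stressed vowel + following sounds) of 'grape': -ape = /eɪp/
Rime of 'ship': -ip = /ɪp/
/eɪp/ and /ɪp/ are different ending sounds, so the words do not rhyme.

No


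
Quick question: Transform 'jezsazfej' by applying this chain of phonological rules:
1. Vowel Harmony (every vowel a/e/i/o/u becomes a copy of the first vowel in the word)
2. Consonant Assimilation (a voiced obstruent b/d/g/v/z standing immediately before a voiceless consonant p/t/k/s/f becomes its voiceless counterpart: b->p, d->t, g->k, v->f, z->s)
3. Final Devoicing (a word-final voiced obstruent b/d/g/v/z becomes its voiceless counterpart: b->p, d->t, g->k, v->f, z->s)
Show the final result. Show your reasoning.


Starting form: 'jezsazfej'
Rule 1: Vowel Harmony: all vowels become 'e' (matching first vowel). 'jezsazfej' -> 'jezsezfej'
Rule 2: Consonant Assimilation: voiced obstruent before voiceless consonant becomes voiceless ('zs' -> 'ss', 'zf' -> 'sf'). 'jezsezfej' -> 'jessesfej'
Rule 3: Final Devoicing: final consonant 'j' is not one of the voiced obstruents b/d/g/v/z. No change.
Final form: 'jessesfej'

jessesfej


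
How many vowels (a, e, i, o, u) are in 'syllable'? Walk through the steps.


Vowels in 'syllable': a, e = 2 vowels.

2


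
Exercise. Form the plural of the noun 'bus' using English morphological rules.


Apply rule: Add -es (sibilant/fricative ending). 'bus' becomes 'buses'.

buses


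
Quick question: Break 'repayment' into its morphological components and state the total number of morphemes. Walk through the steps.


Step 1: Identify prefix: 're' (meaning: again)
Step 2: Identify root: 'pay'
Step 3: Identify suffix(es): 'ment'
Decomposition: re- (prefix: again) + pay (root) + -ment (suffix: action/result)
Total morphemes: 3

3 morphemes (re- (prefix: again) + pay (root) + -ment (suffix: action/result))


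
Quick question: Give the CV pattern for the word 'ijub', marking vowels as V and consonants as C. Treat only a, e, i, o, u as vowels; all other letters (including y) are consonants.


Letter mapping: i = V, j = C, u = V, b = C.

VCVC


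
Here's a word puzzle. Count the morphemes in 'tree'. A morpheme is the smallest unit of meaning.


Decomposition: tree (free morpheme) = 1 morpheme(s)

1 morphemes


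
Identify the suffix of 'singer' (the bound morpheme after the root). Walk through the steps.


The word 'singer' = 'sing' (root) + '-er' (suffix). The suffix is '-er'.

er


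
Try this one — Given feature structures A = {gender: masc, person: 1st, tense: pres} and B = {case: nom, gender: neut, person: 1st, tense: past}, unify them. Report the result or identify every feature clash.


Compare features:
case: A=_ vs B=nom -> unified: nom
gender: A=masc vs B=neut -> CLASH
person: A=1st vs B=1st -> unified: 1st
tense: A=pres vs B=past -> CLASH
Clashes detected on features 'gender' (masc vs neut) and 'tense' (pres vs past); unification fails.

CLASH on 'gender' (masc vs neut) and 'tense' (pres vs past)


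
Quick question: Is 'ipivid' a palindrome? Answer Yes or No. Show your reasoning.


Forward: 'ipivid'
Reversed: 'divipi'
They differ.

No


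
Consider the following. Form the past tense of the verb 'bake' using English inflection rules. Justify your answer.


Apply rule: Add -d (word ends in -e). 'bake' becomes 'baked'.

baked


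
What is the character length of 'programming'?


Spell out 'programming' and number each letter: p(1), r(2), o(3), g(4), r(5), a(6), m(7), m(8), i(9), n(10), g(11). Total: 11 letters.

11


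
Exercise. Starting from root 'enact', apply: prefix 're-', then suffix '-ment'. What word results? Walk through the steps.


Step 1: Add prefix 're-' to 'enact' = 'reenact'
Step 2: Add suffix '-ment' to 'reenact' = 'reenactment'

reenactment


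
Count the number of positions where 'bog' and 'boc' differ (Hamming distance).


Alignment:
Position 1: 'b' vs 'b' = match
Position 2: 'o' vs 'o' = match
Position 3: 'g' vs 'c' = DIFFER
Total differences: 1

1


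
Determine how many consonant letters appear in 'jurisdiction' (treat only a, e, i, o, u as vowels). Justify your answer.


Consonants in 'jurisdiction': j, r, s, d, c, t, n = 7 consonants.

7


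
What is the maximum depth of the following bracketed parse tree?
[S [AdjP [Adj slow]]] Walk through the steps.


Count bracket nesting levels:
'[' at pos 0: depth = 1
'[' at pos 3: depth = 2
'[' at pos 9: depth = 3
Maximum depth reached: 3

3


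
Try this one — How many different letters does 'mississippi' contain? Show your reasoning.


Unique letters in 'mississippi': {i, m, p, s} = 4 distinct letters.

4


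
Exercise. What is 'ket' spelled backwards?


Reverse 'ket' character by character: 'tek'.

tek


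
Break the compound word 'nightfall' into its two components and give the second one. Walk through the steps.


Split 'nightfall' into 'night' + 'fall'. The second part is 'fall'.

fall


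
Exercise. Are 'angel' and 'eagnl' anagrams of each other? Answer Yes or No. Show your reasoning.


Sorted letters of 'angel': 'aegln'
Sorted letters of 'eagnl': 'aegln'
They match.

Yes


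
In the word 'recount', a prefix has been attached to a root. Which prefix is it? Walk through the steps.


The word 'recount' = 're' (prefix) + 'count' (root). The prefix is 're'.

re


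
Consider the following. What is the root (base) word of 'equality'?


Remove suffix '-ity' from 'equality' to get root 'equal'.

equal


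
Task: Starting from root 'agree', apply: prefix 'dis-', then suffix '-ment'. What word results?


Step 1: Add prefix 'dis-' to 'agree' = 'disagree'
Step 2: Add suffix '-ment' to 'disagree' = 'disagreement'

disagreement


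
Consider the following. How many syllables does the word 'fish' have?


Break 'fish' into syllables: fish -> fish = 1 syllable

1 syllable


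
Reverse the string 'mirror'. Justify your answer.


Reverse 'mirror' character by character: 'rorrim'.

rorrim


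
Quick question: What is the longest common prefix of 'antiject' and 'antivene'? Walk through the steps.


Compare from the start: 4 characters match: 'anti'. Mismatch at position 5: 'j' vs 'v'.

anti


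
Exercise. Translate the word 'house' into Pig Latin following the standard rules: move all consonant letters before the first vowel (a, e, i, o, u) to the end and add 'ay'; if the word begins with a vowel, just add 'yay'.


'house': move consonant cluster 'h' to end and add 'ay': 'ousehay'.

ousehay


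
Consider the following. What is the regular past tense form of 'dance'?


Apply rule: Add -d (word ends in -e). 'dance' becomes 'danced'.

danced


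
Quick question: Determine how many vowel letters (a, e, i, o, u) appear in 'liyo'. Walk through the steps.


Vowels in 'liyo': i, o = 2 vowels.

2


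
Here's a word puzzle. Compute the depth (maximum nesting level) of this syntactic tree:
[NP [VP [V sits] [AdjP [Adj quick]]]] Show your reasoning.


Count bracket nesting levels:
'[' at pos 0: depth = 1
'[' at pos 4: depth = 2
'[' at pos 8: depth = 3
'[' at pos 17: depth = 3
'[' at pos 23: depth = 4
Maximum depth reached: 4

4


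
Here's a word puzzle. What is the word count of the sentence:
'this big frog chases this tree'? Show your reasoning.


Split into words: this | big | frog | chases | this | tree = 6 words.

6


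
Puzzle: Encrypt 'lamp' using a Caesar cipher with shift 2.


Shift each letter by 2: l -> n, a -> c, m -> o, p -> r. Result: 'ncor'.

ncor


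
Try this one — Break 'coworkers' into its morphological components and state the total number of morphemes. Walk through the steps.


Step 1: Identify prefix: 'co' (meaning: together)
Step 2: Identify root: 'work'
Step 3: Identify suffix(es): 'er, s'
Decomposition: co- (prefix: together) + work (root) + -er (suffix: one who) + -s (plural)
Total morphemes: 4

4 morphemes (co- (prefix: together) + work (root) + -er (suffix: one who) + -s (plural))


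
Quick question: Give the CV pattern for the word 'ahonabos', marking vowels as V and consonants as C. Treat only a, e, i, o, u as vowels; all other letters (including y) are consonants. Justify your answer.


Letter mapping: a = V, h = C, o = V, n = C, a = V, b = C, o = V, s = C.

VCVCVCVC


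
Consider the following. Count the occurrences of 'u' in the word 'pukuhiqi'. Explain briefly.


Letter 'u' in 'pukuhiqi': found at position(s) 2, 4 = 2 occurrence(s).

2


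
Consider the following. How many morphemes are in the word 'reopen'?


Decomposition: re- (prefix) + open (root) = 2 morpheme(s)

2 morphemes


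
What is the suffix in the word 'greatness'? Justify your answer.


The word 'greatness' = 'great' (root) + '-ness' (suffix). The suffix is '-ness'.

ness


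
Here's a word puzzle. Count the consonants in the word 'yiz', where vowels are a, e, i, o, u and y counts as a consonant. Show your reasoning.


Consonants in 'yiz': y, z = 2 consonants.

2


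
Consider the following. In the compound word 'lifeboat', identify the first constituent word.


Split 'lifeboat' into 'life' + 'boat'. The first part is 'life'.

life


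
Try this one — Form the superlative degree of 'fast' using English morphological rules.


Apply superlative formation (add -est): 'fast' -> 'fastest'.

fastest


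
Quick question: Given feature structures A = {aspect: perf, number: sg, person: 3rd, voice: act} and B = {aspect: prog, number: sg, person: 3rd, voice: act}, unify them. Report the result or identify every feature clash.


Compare features:
aspect: A=perf vs B=prog -> CLASH
number: A=sg vs B=sg -> unified: sg
person: A=3rd vs B=3rd -> unified: 3rd
voice: A=act vs B=act -> unified: act
Clash detected on feature 'aspect' (perf vs prog); unification fails.

CLASH on 'aspect' (perf vs prog)


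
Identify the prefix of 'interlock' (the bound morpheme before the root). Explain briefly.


The word 'interlock' = 'inter' (prefix) + 'lock' (root). The prefix is 'inter'.

inter


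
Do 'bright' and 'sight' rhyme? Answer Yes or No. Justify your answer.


Rime (stressed vowel + following sounds) of 'bright': -ight = /aɪt/
Rime of 'sight': -ight = /aɪt/
/aɪt/ and /aɪt/ are the same ending sound, so the words rhyme.

Yes


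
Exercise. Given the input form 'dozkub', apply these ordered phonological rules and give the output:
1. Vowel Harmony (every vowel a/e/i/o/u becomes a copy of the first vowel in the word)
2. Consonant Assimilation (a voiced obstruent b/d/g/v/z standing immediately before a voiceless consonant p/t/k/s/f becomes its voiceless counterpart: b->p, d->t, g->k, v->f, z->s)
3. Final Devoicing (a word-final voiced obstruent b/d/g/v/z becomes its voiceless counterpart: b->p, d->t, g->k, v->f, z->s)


Starting form: 'dozkub'
Rule 1: Vowel Harmony: all vowels become 'o' (matching first vowel). 'dozkub' -> 'dozkob'
Rule 2: Consonant Assimilation: voiced obstruent before voiceless consonant becomes voiceless ('zk' -> 'sk'). 'dozkob' -> 'doskob'
Rule 3: Final Devoicing: word-final voiced obstruent 'b' becomes voiceless 'p'. 'doskob' -> 'doskop'
Final form: 'doskop'

doskop


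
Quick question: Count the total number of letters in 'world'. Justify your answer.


Spell out 'world' and number each letter: w(1), o(2), r(3), l(4), d(5). Total: 5 letters.

5


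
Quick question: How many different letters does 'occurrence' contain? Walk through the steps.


Unique letters in 'occurrence': {c, e, n, o, r, u} = 6 distinct letters.

6


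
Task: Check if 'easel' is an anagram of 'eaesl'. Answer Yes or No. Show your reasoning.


Sorted letters of 'easel': 'aeels'
Sorted letters of 'eaesl': 'aeels'
They match.

Yes


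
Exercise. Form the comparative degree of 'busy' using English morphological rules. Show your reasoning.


Apply comparative formation (consonant + y: change y to i, add -er): 'busy' -> 'busier'.

busier


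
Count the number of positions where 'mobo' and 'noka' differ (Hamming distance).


Alignment:
Position 1: 'm' vs 'n' = DIFFER
Position 2: 'o' vs 'o' = match
Position 3: 'b' vs 'k' = DIFFER
Position 4: 'o' vs 'a' = DIFFER
Total differences: 3

3


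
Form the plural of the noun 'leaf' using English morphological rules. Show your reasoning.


Apply rule: Change -f to -ves. 'leaf' becomes 'leaves'.

leaves


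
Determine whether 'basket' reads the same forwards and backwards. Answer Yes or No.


Forward: 'basket'
Reversed: 'teksab'
They differ.

No


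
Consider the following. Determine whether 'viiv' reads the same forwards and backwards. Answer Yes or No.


Forward: 'viiv'
Reversed: 'viiv'
They are identical.

Yes


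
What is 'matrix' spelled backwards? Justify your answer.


Reverse 'matrix' character by character: 'xirtam'.

xirtam


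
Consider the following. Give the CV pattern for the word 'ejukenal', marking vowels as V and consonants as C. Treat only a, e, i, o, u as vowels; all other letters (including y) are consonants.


Letter mapping: e = V, j = C, u = V, k = C, e = V, n = C, a = V, l = C.

VCVCVCVC


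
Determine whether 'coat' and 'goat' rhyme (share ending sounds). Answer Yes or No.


Rime (stressed vowel + following sounds) of 'coat': -oat = /oʊt/
Rime of 'goat': -oat = /oʊt/
/oʊt/ and /oʊt/ are the same ending sound, so the words rhyme.

Yes


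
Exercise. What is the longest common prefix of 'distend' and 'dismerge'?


Compare from the start: 3 characters match: 'dis'. Mismatch at position 4: 't' vs 'm'.

dis


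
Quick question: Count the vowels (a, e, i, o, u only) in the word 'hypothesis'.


Vowels in 'hypothesis': o, e, i = 3 vowels.

3


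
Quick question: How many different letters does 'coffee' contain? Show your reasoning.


Unique letters in 'coffee': {c, e, f, o} = 4 distinct letters.

4


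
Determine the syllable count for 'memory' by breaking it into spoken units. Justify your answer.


Break 'memory' into syllables: mem-o-ry -> mem | o | ry = 3 syllables

3 syllables


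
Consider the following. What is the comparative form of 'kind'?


Apply comparative formation (add -er): 'kind' -> 'kinder'.

kinder


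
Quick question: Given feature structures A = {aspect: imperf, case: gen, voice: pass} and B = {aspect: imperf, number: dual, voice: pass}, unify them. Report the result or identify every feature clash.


Compare features:
aspect: A=imperf vs B=imperf -> unified: imperf
case: A=gen vs B=_ -> unified: gen
number: A=_ vs B=dual -> unified: dual
voice: A=pass vs B=pass -> unified: pass
No clashes found.

Unified: {aspect: imperf, case: gen, number: dual, voice: pass}


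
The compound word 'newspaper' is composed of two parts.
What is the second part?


Split 'newspaper' into 'news' + 'paper'. The second part is 'paper'.

paper


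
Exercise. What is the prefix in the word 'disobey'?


The word 'disobey' = 'dis' (prefix) + 'obey' (root). The prefix is 'dis'.

dis


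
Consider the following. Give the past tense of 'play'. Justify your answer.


Apply rule: Add -ed. 'play' becomes 'played'.

played


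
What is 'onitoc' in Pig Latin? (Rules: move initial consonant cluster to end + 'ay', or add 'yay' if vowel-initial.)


'onitoc' starts with a vowel, so add 'yay': 'onitocyay'.

onitocyay


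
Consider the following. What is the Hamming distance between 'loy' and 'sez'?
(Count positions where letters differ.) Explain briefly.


Alignment:
Position 1: 'l' vs 's' = DIFFER
Position 2: 'o' vs 'e' = DIFFER
Position 3: 'y' vs 'z' = DIFFER
Total differences: 3

3


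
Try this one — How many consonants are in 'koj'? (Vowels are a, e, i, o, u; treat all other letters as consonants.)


Consonants in 'koj': k, j = 2 consonants.

2


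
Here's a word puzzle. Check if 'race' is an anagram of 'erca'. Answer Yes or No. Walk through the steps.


Sorted letters of 'race': 'acer'
Sorted letters of 'erca': 'acer'
They match.

Yes


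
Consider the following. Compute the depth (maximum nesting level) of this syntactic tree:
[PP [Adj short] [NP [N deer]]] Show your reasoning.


Count bracket nesting levels:
'[' at pos 0: depth = 1
'[' at pos 4: depth = 2
'[' at pos 16: depth = 2
'[' at pos 20: depth = 3
Maximum depth reached: 3

3


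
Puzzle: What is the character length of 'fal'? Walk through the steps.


Spell out 'fal' and number each letter: f(1), a(2), l(3). Total: 3 letters.

3


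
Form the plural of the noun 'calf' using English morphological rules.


Apply rule: Change -f to -ves. 'calf' becomes 'calves'.

calves


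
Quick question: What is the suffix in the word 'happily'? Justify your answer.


The word 'happily' = 'happy' (root) + '-ly' (suffix). The suffix is '-ly'.

ly


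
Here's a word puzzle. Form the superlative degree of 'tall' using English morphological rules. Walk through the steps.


Apply superlative formation (add -est): 'tall' -> 'tallest'.

tallest


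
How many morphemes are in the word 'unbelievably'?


Decomposition: un- (prefix) + believe (root) + -able (suffix) + -ly (suffix) = 4 morpheme(s)

4 morphemes


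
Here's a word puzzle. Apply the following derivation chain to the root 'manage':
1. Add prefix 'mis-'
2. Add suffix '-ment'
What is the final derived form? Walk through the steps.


Step 1: Add prefix 'mis-' to 'manage' = 'mismanage'
Step 2: Add suffix '-ment' to 'mismanage' = 'mismanagement'

mismanagement


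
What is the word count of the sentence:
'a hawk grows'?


Split into words: a | hawk | grows = 3 words.

3


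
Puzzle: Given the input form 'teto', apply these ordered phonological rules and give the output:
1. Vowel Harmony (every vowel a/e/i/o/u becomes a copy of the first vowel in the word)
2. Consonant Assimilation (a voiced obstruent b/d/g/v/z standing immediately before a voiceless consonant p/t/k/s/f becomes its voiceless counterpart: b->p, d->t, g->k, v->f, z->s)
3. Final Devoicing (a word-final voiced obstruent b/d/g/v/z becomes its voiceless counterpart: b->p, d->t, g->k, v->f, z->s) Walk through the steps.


Starting form: 'teto'
Rule 1: Vowel Harmony: all vowels become 'e' (matching first vowel). 'teto' -> 'tete'
Rule 2: Consonant Assimilation: no voiced obstruent (b/d/g/v/z) stands immediately before a voiceless consonant (p/t/k/s/f). No change.
Rule 3: Final Devoicing: the word ends in the vowel 'e', not a consonant. No change.
Final form: 'tete'

tete


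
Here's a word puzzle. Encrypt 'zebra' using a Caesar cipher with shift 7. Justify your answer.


Shift each letter by 7: z -> g, e -> l, b -> i, r -> y, a -> h. Result: 'gliyh'.

gliyh


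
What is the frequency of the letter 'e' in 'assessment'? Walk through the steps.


Letter 'e' in 'assessment': found at position(s) 4, 8 = 2 occurrence(s).

2


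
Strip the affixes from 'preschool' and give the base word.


Remove prefix 'pre' from 'preschool' to get root 'school'.

school


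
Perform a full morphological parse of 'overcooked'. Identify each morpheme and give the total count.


Step 1: Identify prefix: 'over' (meaning: excessively)
Step 2: Identify root: 'cook'
Step 3: Identify suffix(es): 'ed'
Decomposition: over- (prefix: excessively) + cook (root) + -ed (suffix: past)
Total morphemes: 3

3 morphemes (over- (prefix: excessively) + cook (root) + -ed (suffix: past))


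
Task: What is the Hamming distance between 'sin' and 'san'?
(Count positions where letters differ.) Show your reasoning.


Alignment:
Position 1: 's' vs 's' = match
Position 2: 'i' vs 'a' = DIFFER
Position 3: 'n' vs 'n' = match
Total differences: 1

1


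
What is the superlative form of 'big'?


Apply superlative formation (double final consonant, add -est): 'big' -> 'biggest'.

biggest


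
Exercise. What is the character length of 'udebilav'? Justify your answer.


Spell out 'udebilav' and number each letter: u(1), d(2), e(3), b(4), i(5), l(6), a(7), v(8). Total: 8 letters.

8


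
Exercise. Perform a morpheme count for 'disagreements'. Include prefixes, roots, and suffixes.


Decomposition: dis- (prefix) + agree (root) + -ment (suffix) + -s (plural) = 4 morpheme(s)

4 morphemes


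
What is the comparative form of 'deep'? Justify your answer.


Apply comparative formation (add -er): 'deep' -> 'deeper'.

deeper


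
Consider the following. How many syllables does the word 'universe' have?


Break 'universe' into syllables: u-ni-verse -> u | ni | verse = 3 syllables

3 syllables


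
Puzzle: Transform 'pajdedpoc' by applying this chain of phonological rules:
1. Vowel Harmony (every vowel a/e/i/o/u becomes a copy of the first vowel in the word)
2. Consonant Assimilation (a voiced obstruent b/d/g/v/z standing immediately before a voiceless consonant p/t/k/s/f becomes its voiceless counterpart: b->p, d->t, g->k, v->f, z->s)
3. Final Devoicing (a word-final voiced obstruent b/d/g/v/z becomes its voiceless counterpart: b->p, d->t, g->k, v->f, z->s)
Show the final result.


Starting form: 'pajdedpoc'
Rule 1: Vowel Harmony: all vowels become 'a' (matching first vowel). 'pajdedpoc' -> 'pajdadpac'
Rule 2: Consonant Assimilation: voiced obstruent before voiceless consonant becomes voiceless ('dp' -> 'tp'). 'pajdadpac' -> 'pajdatpac'
Rule 3: Final Devoicing: final consonant 'c' is not one of the voiced obstruents b/d/g/v/z. No change.
Final form: 'pajdatpac'

pajdatpac


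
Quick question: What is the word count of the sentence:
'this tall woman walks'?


Split into words: this | tall | woman | walks = 4 words.

4


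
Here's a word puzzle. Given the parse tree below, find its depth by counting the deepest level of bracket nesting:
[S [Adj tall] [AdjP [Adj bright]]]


Count bracket nesting levels:
'[' at pos 0: depth = 1
'[' at pos 3: depth = 2
'[' at pos 14: depth = 2
'[' at pos 20: depth = 3
Maximum depth reached: 3

3


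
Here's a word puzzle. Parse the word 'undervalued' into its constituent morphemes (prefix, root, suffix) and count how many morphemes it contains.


Step 1: Identify prefix: 'under' (meaning: beneath/insufficient)
Step 2: Identify root: 'value'
Step 3: Identify suffix(es): 'ed'
Decomposition: under- (prefix: beneath/insufficient) + value (root) + -ed (suffix: past)
Total morphemes: 3

3 morphemes (under- (prefix: beneath/insufficient) + value (root) + -ed (suffix: past))


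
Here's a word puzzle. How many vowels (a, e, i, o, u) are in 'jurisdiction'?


Vowels in 'jurisdiction': u, i, i, i, o = 5 vowels.

5


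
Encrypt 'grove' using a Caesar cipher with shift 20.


Shift each letter by 20: g -> a, r -> l, o -> i, v -> p, e -> y. Result: 'alipy'.

alipy


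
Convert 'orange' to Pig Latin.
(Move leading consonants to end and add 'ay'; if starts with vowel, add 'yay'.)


'orange' starts with a vowel, so add 'yay': 'orangeyay'.

orangeyay


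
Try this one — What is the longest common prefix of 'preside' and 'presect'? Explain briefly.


Compare from the start: 4 characters match: 'pres'. Mismatch at position 5: 'i' vs 'e'.

pres


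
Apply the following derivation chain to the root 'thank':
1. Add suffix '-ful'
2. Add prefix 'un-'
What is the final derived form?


Step 1: Add suffix '-ful' to 'thank' = 'thankful'
Step 2: Add prefix 'un-' to 'thankful' = 'unthankful'

unthankful


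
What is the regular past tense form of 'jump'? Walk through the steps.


Apply rule: Add -ed. 'jump' becomes 'jumped'.

jumped


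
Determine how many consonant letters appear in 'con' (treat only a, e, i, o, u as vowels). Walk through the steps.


Consonants in 'con': c, n = 2 consonants.

2


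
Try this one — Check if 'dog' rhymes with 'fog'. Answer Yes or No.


Rime (stressed vowel + following sounds) of 'dog': -og = /ɒg/
Rime of 'fog': -og = /ɒg/
/ɒg/ and /ɒg/ are the same ending sound, so the words rhyme.

Yes


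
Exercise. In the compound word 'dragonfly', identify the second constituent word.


Split 'dragonfly' into 'dragon' + 'fly'. The second part is 'fly'.

fly


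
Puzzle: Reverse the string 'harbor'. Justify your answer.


Reverse 'harbor' character by character: 'robrah'.

robrah


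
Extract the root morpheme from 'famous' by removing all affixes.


Remove suffix '-ous' from 'famous' to get root 'fame'.

fame


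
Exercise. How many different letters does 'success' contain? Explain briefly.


Unique letters in 'success': {c, e, s, u} = 4 distinct letters.

4


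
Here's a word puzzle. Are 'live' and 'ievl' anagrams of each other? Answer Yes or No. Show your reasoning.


Sorted letters of 'live': 'eilv'
Sorted letters of 'ievl': 'eilv'
They match.

Yes


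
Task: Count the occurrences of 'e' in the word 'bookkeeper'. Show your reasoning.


Letter 'e' in 'bookkeeper': found at position(s) 6, 7, 9 = 3 occurrence(s).

3


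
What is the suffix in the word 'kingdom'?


The word 'kingdom' = 'king' (root) + '-dom' (suffix). The suffix is '-dom'.

dom


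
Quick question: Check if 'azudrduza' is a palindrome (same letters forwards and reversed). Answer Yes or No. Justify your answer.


Forward: 'azudrduza'
Reversed: 'azudrduza'
They are identical.

Yes


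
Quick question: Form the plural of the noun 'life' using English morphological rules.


Apply rule: Change -fe to -ves. 'life' becomes 'lives'.

lives


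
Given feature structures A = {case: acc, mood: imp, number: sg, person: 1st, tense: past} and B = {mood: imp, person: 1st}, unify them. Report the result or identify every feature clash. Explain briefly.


Compare features:
case: A=acc vs B=_ -> unified: acc
mood: A=imp vs B=imp -> unified: imp
number: A=sg vs B=_ -> unified: sg
person: A=1st vs B=1st -> unified: 1st
tense: A=past vs B=_ -> unified: past
No clashes found.

Unified: {case: acc, mood: imp, number: sg, person: 1st, tense: past}


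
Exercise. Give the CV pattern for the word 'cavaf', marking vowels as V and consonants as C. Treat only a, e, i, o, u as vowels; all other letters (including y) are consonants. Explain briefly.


Letter mapping: c = C, a = V, v = C, a = V, f = C.

CVCVC


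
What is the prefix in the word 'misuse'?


The word 'misuse' = 'mis' (prefix) + 'use' (root). The prefix is 'mis'.

mis


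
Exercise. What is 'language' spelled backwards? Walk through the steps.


Reverse 'language' character by character: 'egaugnal'.

egaugnal


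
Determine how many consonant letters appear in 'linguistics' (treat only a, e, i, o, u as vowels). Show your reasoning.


Consonants in 'linguistics': l, n, g, s, t, c, s = 7 consonants.

7


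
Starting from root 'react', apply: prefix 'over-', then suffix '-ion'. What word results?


Step 1: Add prefix 'over-' to 'react' = 'overreact'
Step 2: Add suffix '-ion' to 'overreact' = 'overreaction'

overreaction


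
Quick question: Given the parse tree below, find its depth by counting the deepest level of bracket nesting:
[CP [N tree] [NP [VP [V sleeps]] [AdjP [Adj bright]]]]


Count bracket nesting levels:
'[' at pos 0: depth = 1
'[' at pos 4: depth = 2
'[' at pos 13: depth = 2
'[' at pos 17: depth = 3
'[' at pos 21: depth = 4
'[' at pos 33: depth = 3
'[' at pos 39: depth = 4
Maximum depth reached: 4

4


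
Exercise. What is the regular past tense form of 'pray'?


Apply rule: Add -ed. 'pray' becomes 'prayed'.

prayed


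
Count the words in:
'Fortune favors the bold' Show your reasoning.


Split into words: Fortune | favors | the | bold = 4 words.

4


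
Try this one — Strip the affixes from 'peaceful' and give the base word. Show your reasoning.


Remove suffix '-ful' from 'peaceful' to get root 'peace'.

peace


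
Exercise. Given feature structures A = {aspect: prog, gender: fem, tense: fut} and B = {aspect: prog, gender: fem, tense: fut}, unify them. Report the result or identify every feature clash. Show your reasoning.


Compare features:
aspect: A=prog vs B=prog -> unified: prog
gender: A=fem vs B=fem -> unified: fem
tense: A=fut vs B=fut -> unified: fut
No clashes found.

Unified: {aspect: prog, gender: fem, tense: fut}


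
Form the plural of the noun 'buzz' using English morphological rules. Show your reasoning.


Apply rule: Add -es (sibilant/fricative ending). 'buzz' becomes 'buzzes'.

buzzes


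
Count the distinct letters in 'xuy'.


Unique letters in 'xuy': {u, x, y} = 3 distinct letters.

3


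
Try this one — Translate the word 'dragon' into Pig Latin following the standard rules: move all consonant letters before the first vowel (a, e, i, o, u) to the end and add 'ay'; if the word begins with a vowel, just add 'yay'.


'dragon': move consonant cluster 'dr' to end and add 'ay': 'agondray'.

agondray


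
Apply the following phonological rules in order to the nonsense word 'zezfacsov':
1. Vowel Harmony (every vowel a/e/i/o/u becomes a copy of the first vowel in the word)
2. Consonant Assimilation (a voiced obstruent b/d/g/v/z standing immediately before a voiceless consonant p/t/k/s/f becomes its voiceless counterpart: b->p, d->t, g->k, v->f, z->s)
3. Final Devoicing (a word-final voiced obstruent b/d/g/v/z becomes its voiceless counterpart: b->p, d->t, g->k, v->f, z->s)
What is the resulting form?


Starting form: 'zezfacsov'
Rule 1: Vowel Harmony: all vowels become 'e' (matching first vowel). 'zezfacsov' -> 'zezfecsev'
Rule 2: Consonant Assimilation: voiced obstruent before voiceless consonant becomes voiceless ('zf' -> 'sf'). 'zezfecsev' -> 'zesfecsev'
Rule 3: Final Devoicing: word-final voiced obstruent 'v' becomes voiceless 'f'. 'zesfecsev' -> 'zesfecsef'
Final form: 'zesfecsef'

zesfecsef


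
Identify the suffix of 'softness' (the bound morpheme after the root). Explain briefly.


The word 'softness' = 'soft' (root) + '-ness' (suffix). The suffix is '-ness'.

ness


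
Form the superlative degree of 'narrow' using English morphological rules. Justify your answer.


Apply superlative formation (add -est): 'narrow' -> 'narrowest'.

narrowest


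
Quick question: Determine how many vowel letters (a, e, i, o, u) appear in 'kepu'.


Vowels in 'kepu': e, u = 2 vowels.

2


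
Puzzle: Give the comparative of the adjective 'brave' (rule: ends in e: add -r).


Apply comparative formation (ends in e: add -r): 'brave' -> 'braver'.

braver


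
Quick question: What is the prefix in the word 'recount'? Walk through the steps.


The word 'recount' = 're' (prefix) + 'count' (root). The prefix is 're'.

re


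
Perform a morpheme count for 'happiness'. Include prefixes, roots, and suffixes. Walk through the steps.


Decomposition: happy (root) + -ness (suffix) = 2 morpheme(s)

2 morphemes


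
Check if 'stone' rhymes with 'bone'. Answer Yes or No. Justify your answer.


Rime (stressed vowel + following sounds) of 'stone': -one = /oʊn/
Rime of 'bone': -one = /oʊn/
/oʊn/ and /oʊn/ are the same ending sound, so the words rhyme.

Yes


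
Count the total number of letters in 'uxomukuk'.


Spell out 'uxomukuk' and number each letter: u(1), x(2), o(3), m(4), u(5), k(6), u(7), k(8). Total: 8 letters.

8


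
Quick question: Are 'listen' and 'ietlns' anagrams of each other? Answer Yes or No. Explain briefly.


Sorted letters of 'listen': 'eilnst'
Sorted letters of 'ietlns': 'eilnst'
They match.

Yes


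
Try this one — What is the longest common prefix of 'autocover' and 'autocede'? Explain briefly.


Compare from the start: 5 characters match: 'autoc'. Mismatch at position 6: 'o' vs 'e'.

autoc


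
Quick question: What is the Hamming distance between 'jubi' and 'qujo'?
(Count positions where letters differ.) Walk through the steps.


Alignment:
Position 1: 'j' vs 'q' = DIFFER
Position 2: 'u' vs 'u' = match
Position 3: 'b' vs 'j' = DIFFER
Position 4: 'i' vs 'o' = DIFFER
Total differences: 3

3


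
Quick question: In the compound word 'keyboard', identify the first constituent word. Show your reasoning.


Split 'keyboard' into 'key' + 'board'. The first part is 'key'.

key


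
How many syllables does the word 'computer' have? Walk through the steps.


Break 'computer' into syllables: com-pu-ter -> com | pu | ter = 3 syllables

3 syllables


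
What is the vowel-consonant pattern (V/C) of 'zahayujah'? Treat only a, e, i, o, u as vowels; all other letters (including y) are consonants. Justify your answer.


Letter mapping: z = C, a = V, h = C, a = V, y = C, u = V, j = C, a = V, h = C.

CVCVCVCVC


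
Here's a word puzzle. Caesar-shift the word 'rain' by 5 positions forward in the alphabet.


Shift each letter by 5: r -> w, a -> f, i -> n, n -> s. Result: 'wfns'.

wfns


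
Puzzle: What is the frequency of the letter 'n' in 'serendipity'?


Letter 'n' in 'serendipity': found at position(s) 5 = 1 occurrence(s).

1


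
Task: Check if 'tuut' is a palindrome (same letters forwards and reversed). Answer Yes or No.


Forward: 'tuut'
Reversed: 'tuut'
They are identical.

Yes


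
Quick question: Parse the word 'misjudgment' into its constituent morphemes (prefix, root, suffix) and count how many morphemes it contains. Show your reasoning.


Step 1: Identify prefix: 'mis' (meaning: wrongly)
Step 2: Identify root: 'judge'
Step 3: Identify suffix(es): 'ment'
Decomposition: mis- (prefix: wrongly) + judge (root) + -ment (suffix: action/result)
Total morphemes: 3

3 morphemes (mis- (prefix: wrongly) + judge (root) + -ment (suffix: action/result))


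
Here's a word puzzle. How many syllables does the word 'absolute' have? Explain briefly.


Break 'absolute' into syllables: ab-so-lute -> ab | so | lute = 3 syllables

3 syllables


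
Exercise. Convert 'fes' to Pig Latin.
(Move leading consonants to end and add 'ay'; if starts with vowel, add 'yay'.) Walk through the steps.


'fes': move consonant cluster 'f' to end and add 'ay': 'esfay'.

esfay


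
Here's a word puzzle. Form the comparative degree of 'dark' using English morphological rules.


Apply comparative formation (add -er): 'dark' -> 'darker'.

darker


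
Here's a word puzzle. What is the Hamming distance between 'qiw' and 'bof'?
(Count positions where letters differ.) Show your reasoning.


Alignment:
Position 1: 'q' vs 'b' = DIFFER
Position 2: 'i' vs 'o' = DIFFER
Position 3: 'w' vs 'f' = DIFFER
Total differences: 3

3


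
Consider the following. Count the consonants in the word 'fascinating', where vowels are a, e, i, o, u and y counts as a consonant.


Consonants in 'fascinating': f, s, c, n, t, n, g = 7 consonants.

7


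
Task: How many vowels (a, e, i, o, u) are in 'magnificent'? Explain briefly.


Vowels in 'magnificent': a, i, i, e = 4 vowels.

4
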